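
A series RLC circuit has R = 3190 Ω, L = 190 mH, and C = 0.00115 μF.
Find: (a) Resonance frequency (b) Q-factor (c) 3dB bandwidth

Step 1 — Resonance condition Im(Z)=0 gives ω₀ = 1/√(LC).
Step 2 — ω₀ = 1/√(0.19·1.15e-09) = 6.765e+04 rad/s.
Step 3 — f₀ = ω₀/(2π) = 1.077e+04 Hz.
Step 4 — Series Q: Q = ω₀L/R = 6.765e+04·0.19/3190 = 4.029.
Step 5 — 3dB bandwidth: Δω = ω₀/Q = 1.679e+04 rad/s; BW = Δω/(2π) = 2672 Hz.

(a) f₀ = 1.077e+04 Hz  (b) Q = 4.029  (c) BW = 2672 Hz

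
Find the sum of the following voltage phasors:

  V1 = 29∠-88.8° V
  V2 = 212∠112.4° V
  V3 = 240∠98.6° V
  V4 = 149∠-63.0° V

Step 1 — Convert each phasor to rectangular form:
  V1 = 29·(cos(-88.8°) + j·sin(-88.8°)) = 0.6073 - j28.99 V
  V2 = 212·(cos(112.4°) + j·sin(112.4°)) = -80.79 + j196 V
  V3 = 240·(cos(98.6°) + j·sin(98.6°)) = -35.89 + j237.3 V
  V4 = 149·(cos(-63.0°) + j·sin(-63.0°)) = 67.64 - j132.8 V
Step 2 — Sum components: V_total = -48.42 + j271.6 V.
Step 3 — Convert to polar: |V_total| = 275.8 V, ∠V_total = 100.1°.

V_total = 275.8∠100.1° V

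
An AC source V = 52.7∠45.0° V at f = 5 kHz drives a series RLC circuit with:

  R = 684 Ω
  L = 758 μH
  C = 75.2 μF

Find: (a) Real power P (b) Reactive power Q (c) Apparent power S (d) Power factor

Step 1 — Angular frequency: ω = 2π·f = 2π·5000 = 3.142e+04 rad/s.
Step 2 — Component impedances:
  R: Z = R = 684 Ω
  L: Z = jωL = j·3.142e+04·0.000758 = 0 + j23.81 Ω
  C: Z = 1/(jωC) = -j/(ω·C) = 0 - j0.4233 Ω
Step 3 — Series combination: Z_total = R + L + C = 684 + j23.39 Ω = 684.4∠2.0° Ω.
Step 4 — Source phasor: V = 52.7∠45.0° V = 37.26 + j37.26 V.
Step 5 — Current: I = V / Z = 0.05628 + j0.05256 A = 0.077∠43.0° A.
Step 6 — Complex power: S = V·I* = 4.056 + j0.1387 VA.
Step 7 — Real power: P = Re(S) = 4.056 W.
Step 8 — Reactive power: Q = Im(S) = 0.1387 VAR.
Step 9 — Apparent power: |S| = 4.058 VA.
Step 10 — Power factor: PF = P/|S| = 0.9994 (lagging).

(a) P = 4.056 W  (b) Q = 0.1387 VAR  (c) S = 4.058 VA  (d) PF = 0.9994 (lagging)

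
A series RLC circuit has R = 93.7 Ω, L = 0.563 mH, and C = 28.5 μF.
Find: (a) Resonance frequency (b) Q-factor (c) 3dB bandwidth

Step 1 — Resonance: ω₀ = 1/√(LC) = 1/√(0.000563·2.85e-05) = 7894 rad/s.
Step 2 — f₀ = ω₀/(2π) = 1256 Hz.
Step 3 — Series Q: Q = ω₀L/R = 7894·0.000563/93.7 = 0.04743.
Step 4 — Bandwidth: Δω = ω₀/Q = 1.664e+05 rad/s; BW = Δω/(2π) = 2.649e+04 Hz.

(a) f₀ = 1256 Hz  (b) Q = 0.04743  (c) BW = 2.649e+04 Hz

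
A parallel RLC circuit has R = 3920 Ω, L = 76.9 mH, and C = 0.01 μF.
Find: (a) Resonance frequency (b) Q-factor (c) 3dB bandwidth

Step 1 — Resonance: ω₀ = 1/√(LC) = 1/√(0.0769·1e-08) = 3.606e+04 rad/s.
Step 2 — f₀ = ω₀/(2π) = 5739 Hz.
Step 3 — Parallel Q: Q = R/(ω₀L) = 3920/(3.606e+04·0.0769) = 1.414.
Step 4 — Bandwidth: Δω = ω₀/Q = 2.551e+04 rad/s; BW = Δω/(2π) = 4060 Hz.

(a) f₀ = 5739 Hz  (b) Q = 1.414  (c) BW = 4060 Hz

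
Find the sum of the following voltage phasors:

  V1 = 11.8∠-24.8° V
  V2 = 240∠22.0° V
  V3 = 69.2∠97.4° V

Step 1 — Convert each phasor to rectangular form:
  V1 = 11.8·(cos(-24.8°) + j·sin(-24.8°)) = 10.71 - j4.95 V
  V2 = 240·(cos(22.0°) + j·sin(22.0°)) = 222.5 + j89.91 V
  V3 = 69.2·(cos(97.4°) + j·sin(97.4°)) = -8.913 + j68.62 V
Step 2 — Sum components: V_total = 224.3 + j153.6 V.
Step 3 — Convert to polar: |V_total| = 271.9 V, ∠V_total = 34.4°.

V_total = 271.9∠34.4° V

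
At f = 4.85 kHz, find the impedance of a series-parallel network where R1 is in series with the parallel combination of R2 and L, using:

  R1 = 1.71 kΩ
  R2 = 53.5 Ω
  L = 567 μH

Step 1 — Angular frequency: ω = 2π·f = 2π·4850 = 3.047e+04 rad/s.
Step 2 — Component impedances:
  R1: Z = R = 1710 Ω
  R2: Z = R = 53.5 Ω
  L: Z = jωL = j·3.047e+04·0.000567 = 0 + j17.28 Ω
Step 3 — Parallel branch: R2 || L = 1/(1/R2 + 1/L) = 5.053 + j15.65 Ω.
Step 4 — Series with R1: Z_total = R1 + (R2 || L) = 1715 + j15.65 Ω = 1715∠0.5° Ω.

Z = 1715 + j15.65 Ω = 1715∠0.5° Ω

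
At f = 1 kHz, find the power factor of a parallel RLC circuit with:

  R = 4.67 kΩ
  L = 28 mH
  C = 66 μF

Step 1 — Angular frequency: ω = 2π·f = 2π·1000 = 6283 rad/s.
Step 2 — Component impedances:
  R: Z = R = 4670 Ω
  L: Z = jωL = j·6283·0.028 = 0 + j175.9 Ω
  C: Z = 1/(jωC) = -j/(ω·C) = 0 - j2.411 Ω
Step 3 — Parallel combination: 1/Z_total = 1/R + 1/L + 1/C; Z_total = 0.00128 - j2.445 Ω = 2.445∠-90.0° Ω.
Step 4 — Power factor: PF = cos(φ) = Re(Z)/|Z| = 0.00128/2.445 = 0.0005235.
Step 5 — Type: Im(Z) = -2.445 ⇒ leading (phase φ = -90.0°).

PF = 0.0005235 (leading, φ = -90.0°)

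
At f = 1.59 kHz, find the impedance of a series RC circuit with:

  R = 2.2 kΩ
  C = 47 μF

Step 1 — Angular frequency: ω = 2π·f = 2π·1590 = 9990 rad/s.
Step 2 — Component impedances:
  R: Z = R = 2200 Ω
  C: Z = 1/(jωC) = -j/(ω·C) = 0 - j2.13 Ω
Step 3 — Series combination: Z_total = R + C = 2200 - j2.13 Ω = 2200∠-0.1° Ω.

Z = 2200 - j2.13 Ω = 2200∠-0.1° Ω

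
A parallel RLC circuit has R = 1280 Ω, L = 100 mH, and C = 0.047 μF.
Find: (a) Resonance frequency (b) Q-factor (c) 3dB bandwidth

Step 1 — Resonance: ω₀ = 1/√(LC) = 1/√(0.1·4.7e-08) = 1.459e+04 rad/s.
Step 2 — f₀ = ω₀/(2π) = 2322 Hz.
Step 3 — Parallel Q: Q = R/(ω₀L) = 1280/(1.459e+04·0.1) = 0.8775.
Step 4 — Bandwidth: Δω = ω₀/Q = 1.662e+04 rad/s; BW = Δω/(2π) = 2646 Hz.

(a) f₀ = 2322 Hz  (b) Q = 0.8775  (c) BW = 2646 Hz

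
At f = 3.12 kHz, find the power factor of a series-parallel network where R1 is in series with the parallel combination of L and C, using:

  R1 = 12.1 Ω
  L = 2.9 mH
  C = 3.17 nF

Step 1 — Angular frequency: ω = 2π·f = 2π·3120 = 1.96e+04 rad/s.
Step 2 — Component impedances:
  R1: Z = R = 12.1 Ω
  L: Z = jωL = j·1.96e+04·0.0029 = 0 + j56.85 Ω
  C: Z = 1/(jωC) = -j/(ω·C) = 0 - j1.609e+04 Ω
Step 3 — Parallel branch: L || C = 1/(1/L + 1/C) = 0 + j57.05 Ω.
Step 4 — Series with R1: Z_total = R1 + (L || C) = 12.1 + j57.05 Ω = 58.32∠78.0° Ω.
Step 5 — Power factor: PF = cos(φ) = Re(Z)/|Z| = 12.1/58.32 = 0.2075.
Step 6 — Type: Im(Z) = 57.05 ⇒ lagging (phase φ = 78.0°).

PF = 0.2075 (lagging, φ = 78.0°)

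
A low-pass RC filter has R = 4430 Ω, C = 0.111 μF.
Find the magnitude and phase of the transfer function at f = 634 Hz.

Step 1 — Angular frequency: ω = 2π·634 = 3984 rad/s.
Step 2 — Transfer function: H(jω) = 1/(1 + jωRC).
Step 3 — Denominator: 1 + jωRC = 1 + j·3984·4430·1.11e-07 = 1 + j1.959.
Step 4 — H = 0.2067 - j0.405.
Step 5 — Magnitude: |H| = 0.4547 (-6.8 dB); phase: φ = -63.0°.

|H| = 0.4547 (-6.8 dB), φ = -63.0°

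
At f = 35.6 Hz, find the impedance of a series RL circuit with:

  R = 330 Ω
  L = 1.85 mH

Step 1 — Angular frequency: ω = 2π·f = 2π·35.6 = 223.7 rad/s.
Step 2 — Component impedances:
  R: Z = R = 330 Ω
  L: Z = jωL = j·223.7·0.00185 = 0 + j0.4138 Ω
Step 3 — Series combination: Z_total = R + L = 330 + j0.4138 Ω = 330∠0.1° Ω.

Z = 330 + j0.4138 Ω = 330∠0.1° Ω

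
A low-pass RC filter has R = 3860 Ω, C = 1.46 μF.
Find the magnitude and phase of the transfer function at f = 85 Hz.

Step 1 — Angular frequency: ω = 2π·85 = 534.1 rad/s.
Step 2 — Transfer function: H(jω) = 1/(1 + jωRC).
Step 3 — Denominator: 1 + jωRC = 1 + j·534.1·3860·1.46e-06 = 1 + j3.01.
Step 4 — H = 0.09941 - j0.2992.
Step 5 — Magnitude: |H| = 0.3153 (-10.0 dB); phase: φ = -71.6°.

|H| = 0.3153 (-10.0 dB), φ = -71.6°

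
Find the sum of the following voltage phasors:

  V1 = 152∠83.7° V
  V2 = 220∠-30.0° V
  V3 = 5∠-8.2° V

Step 1 — Convert each phasor to rectangular form:
  V1 = 152·(cos(83.7°) + j·sin(83.7°)) = 16.68 + j151.1 V
  V2 = 220·(cos(-30.0°) + j·sin(-30.0°)) = 190.5 - j110 V
  V3 = 5·(cos(-8.2°) + j·sin(-8.2°)) = 4.949 - j0.7131 V
Step 2 — Sum components: V_total = 212.2 + j40.37 V.
Step 3 — Convert to polar: |V_total| = 216 V, ∠V_total = 10.8°.

V_total = 216∠10.8° V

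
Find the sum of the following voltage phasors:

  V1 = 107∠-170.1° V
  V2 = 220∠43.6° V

Step 1 — Convert each phasor to rectangular form:
  V1 = 107·(cos(-170.1°) + j·sin(-170.1°)) = -105.4 - j18.4 V
  V2 = 220·(cos(43.6°) + j·sin(43.6°)) = 159.3 + j151.7 V
Step 2 — Sum components: V_total = 53.91 + j133.3 V.
Step 3 — Convert to polar: |V_total| = 143.8 V, ∠V_total = 68.0°.

V_total = 143.8∠68.0° V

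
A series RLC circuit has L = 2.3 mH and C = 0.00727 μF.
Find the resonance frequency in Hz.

Step 1 — Resonance condition Im(Z)=0 gives ω₀ = 1/√(LC).
Step 2 — ω₀ = 1/√(0.0023·7.27e-09) = 2.446e+05 rad/s.
Step 3 — f₀ = ω₀/(2π) = 3.892e+04 Hz.

f₀ = 3.892e+04 Hz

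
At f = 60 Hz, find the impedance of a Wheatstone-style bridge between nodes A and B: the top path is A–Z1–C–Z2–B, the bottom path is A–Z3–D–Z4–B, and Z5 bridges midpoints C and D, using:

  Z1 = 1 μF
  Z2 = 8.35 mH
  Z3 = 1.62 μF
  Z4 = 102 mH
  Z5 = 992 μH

Step 1 — Angular frequency: ω = 2π·f = 2π·60 = 377 rad/s.
Step 2 — Component impedances:
  Z1: Z = 1/(jωC) = -j/(ω·C) = 0 - j2653 Ω
  Z2: Z = jωL = j·377·0.00835 = 0 + j3.148 Ω
  Z3: Z = 1/(jωC) = -j/(ω·C) = 0 - j1637 Ω
  Z4: Z = jωL = j·377·0.102 = 0 + j38.45 Ω
  Z5: Z = jωL = j·377·0.000992 = 0 + j0.374 Ω
Step 3 — Bridge requires nodal analysis (the Z5 bridge couples midpoints C and D, so the two paths cannot be reduced to a simple series/parallel combination). Setting node B to ground and injecting 1 A at node A, the 3-node admittance system at A, C, D solves to V_A = Z_AB = 0 - j1009 Ω = 1009∠-90.0° Ω.

Z = 0 - j1009 Ω = 1009∠-90.0° Ω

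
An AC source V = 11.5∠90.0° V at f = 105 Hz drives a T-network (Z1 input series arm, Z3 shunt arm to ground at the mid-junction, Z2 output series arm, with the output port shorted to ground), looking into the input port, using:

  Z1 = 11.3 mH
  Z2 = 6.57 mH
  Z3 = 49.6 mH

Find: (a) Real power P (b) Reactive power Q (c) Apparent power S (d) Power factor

Step 1 — Angular frequency: ω = 2π·f = 2π·105 = 659.7 rad/s.
Step 2 — Component impedances:
  Z1: Z = jωL = j·659.7·0.0113 = 0 + j7.455 Ω
  Z2: Z = jωL = j·659.7·0.00657 = 0 + j4.334 Ω
  Z3: Z = jωL = j·659.7·0.0496 = 0 + j32.72 Ω
Step 3 — With the output port shorted to ground, the output series arm Z2 runs from the junction to ground; the shunt arm Z3 also runs from the junction to ground. They appear in parallel: Z3 || Z2 = 0 + j3.827 Ω.
Step 4 — Series with input arm Z1: Z_in = Z1 + (Z3 || Z2) = 0 + j11.28 Ω = 11.28∠90.0° Ω.
Step 5 — Source phasor: V = 11.5∠90.0° V = 0 + j11.5 V.
Step 6 — Current: I = V / Z = 1.019 A = 1.019∠-0.0° A.
Step 7 — Complex power: S = V·I* = 0 + j11.72 VA.
Step 8 — Real power: P = Re(S) = 0 W.
Step 9 — Reactive power: Q = Im(S) = 11.72 VAR.
Step 10 — Apparent power: |S| = 11.72 VA.
Step 11 — Power factor: PF = P/|S| = 0 (lagging).

(a) P = 0 W  (b) Q = 11.72 VAR  (c) S = 11.72 VA  (d) PF = 0 (lagging)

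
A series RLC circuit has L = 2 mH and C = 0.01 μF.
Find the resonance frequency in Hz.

Step 1 — Resonance condition Im(Z)=0 gives ω₀ = 1/√(LC).
Step 2 — ω₀ = 1/√(0.002·1e-08) = 2.236e+05 rad/s.
Step 3 — f₀ = ω₀/(2π) = 3.559e+04 Hz.

f₀ = 3.559e+04 Hz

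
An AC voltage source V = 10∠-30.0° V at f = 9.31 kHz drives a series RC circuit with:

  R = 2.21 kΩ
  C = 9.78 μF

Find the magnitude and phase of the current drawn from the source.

Step 1 — Angular frequency: ω = 2π·f = 2π·9310 = 5.85e+04 rad/s.
Step 2 — Component impedances:
  R: Z = R = 2210 Ω
  C: Z = 1/(jωC) = -j/(ω·C) = 0 - j1.748 Ω
Step 3 — Series combination: Z_total = R + C = 2210 - j1.748 Ω = 2210∠-0.0° Ω.
Step 4 — Source phasor: V = 10∠-30.0° V = 8.66 - j5 V.
Step 5 — Ohm's law: I = V / Z_total = (8.66 - j5) / (2210 - j1.748) = 0.00392 - j0.002259 A.
Step 6 — Convert to polar: |I| = 0.004525 A, ∠I = -30.0°.

I = 0.004525∠-30.0° A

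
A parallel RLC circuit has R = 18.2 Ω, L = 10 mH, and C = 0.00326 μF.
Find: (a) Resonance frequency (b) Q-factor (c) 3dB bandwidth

Step 1 — Resonance: ω₀ = 1/√(LC) = 1/√(0.01·3.26e-09) = 1.751e+05 rad/s.
Step 2 — f₀ = ω₀/(2π) = 2.787e+04 Hz.
Step 3 — Parallel Q: Q = R/(ω₀L) = 18.2/(1.751e+05·0.01) = 0.01039.
Step 4 — Bandwidth: Δω = ω₀/Q = 1.685e+07 rad/s; BW = Δω/(2π) = 2.682e+06 Hz.

(a) f₀ = 2.787e+04 Hz  (b) Q = 0.01039  (c) BW = 2.682e+06 Hz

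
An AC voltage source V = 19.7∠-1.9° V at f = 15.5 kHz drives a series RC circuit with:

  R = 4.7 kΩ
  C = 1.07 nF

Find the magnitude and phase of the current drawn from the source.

Step 1 — Angular frequency: ω = 2π·f = 2π·1.55e+04 = 9.739e+04 rad/s.
Step 2 — Component impedances:
  R: Z = R = 4700 Ω
  C: Z = 1/(jωC) = -j/(ω·C) = 0 - j9596 Ω
Step 3 — Series combination: Z_total = R + C = 4700 - j9596 Ω = 1.069e+04∠-63.9° Ω.
Step 4 — Source phasor: V = 19.7∠-1.9° V = 19.69 - j0.6532 V.
Step 5 — Ohm's law: I = V / Z_total = (19.69 - j0.6532) / (4700 - j9596) = 0.0008654 + j0.001628 A.
Step 6 — Convert to polar: |I| = 0.001844 A, ∠I = 62.0°.

I = 0.001844∠62.0° A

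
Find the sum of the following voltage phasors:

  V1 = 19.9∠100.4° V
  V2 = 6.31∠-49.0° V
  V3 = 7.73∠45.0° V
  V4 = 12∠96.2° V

Step 1 — Convert each phasor to rectangular form:
  V1 = 19.9·(cos(100.4°) + j·sin(100.4°)) = -3.592 + j19.57 V
  V2 = 6.31·(cos(-49.0°) + j·sin(-49.0°)) = 4.14 - j4.762 V
  V3 = 7.73·(cos(45.0°) + j·sin(45.0°)) = 5.466 + j5.466 V
  V4 = 12·(cos(96.2°) + j·sin(96.2°)) = -1.296 + j11.93 V
Step 2 — Sum components: V_total = 4.717 + j32.21 V.
Step 3 — Convert to polar: |V_total| = 32.55 V, ∠V_total = 81.7°.

V_total = 32.55∠81.7° V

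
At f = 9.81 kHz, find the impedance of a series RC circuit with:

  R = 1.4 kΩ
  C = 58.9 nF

Step 1 — Angular frequency: ω = 2π·f = 2π·9810 = 6.164e+04 rad/s.
Step 2 — Component impedances:
  R: Z = R = 1400 Ω
  C: Z = 1/(jωC) = -j/(ω·C) = 0 - j275.4 Ω
Step 3 — Series combination: Z_total = R + C = 1400 - j275.4 Ω = 1427∠-11.1° Ω.

Z = 1400 - j275.4 Ω = 1427∠-11.1° Ω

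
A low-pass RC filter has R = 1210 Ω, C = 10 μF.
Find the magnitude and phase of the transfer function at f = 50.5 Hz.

Step 1 — Angular frequency: ω = 2π·50.5 = 317.3 rad/s.
Step 2 — Transfer function: H(jω) = 1/(1 + jωRC).
Step 3 — Denominator: 1 + jωRC = 1 + j·317.3·1210·1e-05 = 1 + j3.839.
Step 4 — H = 0.06353 - j0.2439.
Step 5 — Magnitude: |H| = 0.2521 (-12.0 dB); phase: φ = -75.4°.

|H| = 0.2521 (-12.0 dB), φ = -75.4°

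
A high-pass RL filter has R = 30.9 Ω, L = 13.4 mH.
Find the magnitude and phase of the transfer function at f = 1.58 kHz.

Step 1 — Angular frequency: ω = 2π·1580 = 9927 rad/s.
Step 2 — Transfer function: H(jω) = jωL/(R + jωL).
Step 3 — Numerator jωL = j·133; denominator R + jωL = 30.9 + j133.
Step 4 — H = 0.9488 + j0.2204.
Step 5 — Magnitude: |H| = 0.9741 (-0.2 dB); phase: φ = 13.1°.

|H| = 0.9741 (-0.2 dB), φ = 13.1°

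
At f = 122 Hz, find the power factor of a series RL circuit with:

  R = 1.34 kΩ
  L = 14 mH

Step 1 — Angular frequency: ω = 2π·f = 2π·122 = 766.5 rad/s.
Step 2 — Component impedances:
  R: Z = R = 1340 Ω
  L: Z = jωL = j·766.5·0.014 = 0 + j10.73 Ω
Step 3 — Series combination: Z_total = R + L = 1340 + j10.73 Ω = 1340∠0.5° Ω.
Step 4 — Power factor: PF = cos(φ) = Re(Z)/|Z| = 1340/1340 = 1.
Step 5 — Type: Im(Z) = 10.73 ⇒ lagging (phase φ = 0.5°).

PF = 1 (lagging, φ = 0.5°)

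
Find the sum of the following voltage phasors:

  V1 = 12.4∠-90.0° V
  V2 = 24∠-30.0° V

Step 1 — Convert each phasor to rectangular form:
  V1 = 12.4·(cos(-90.0°) + j·sin(-90.0°)) = 0 - j12.4 V
  V2 = 24·(cos(-30.0°) + j·sin(-30.0°)) = 20.78 - j12 V
Step 2 — Sum components: V_total = 20.78 - j24.4 V.
Step 3 — Convert to polar: |V_total| = 32.05 V, ∠V_total = -49.6°.

V_total = 32.05∠-49.6° V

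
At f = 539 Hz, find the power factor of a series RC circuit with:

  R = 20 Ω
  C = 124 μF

Step 1 — Angular frequency: ω = 2π·f = 2π·539 = 3387 rad/s.
Step 2 — Component impedances:
  R: Z = R = 20 Ω
  C: Z = 1/(jωC) = -j/(ω·C) = 0 - j2.381 Ω
Step 3 — Series combination: Z_total = R + C = 20 - j2.381 Ω = 20.14∠-6.8° Ω.
Step 4 — Power factor: PF = cos(φ) = Re(Z)/|Z| = 20/20.14 = 0.993.
Step 5 — Type: Im(Z) = -2.381 ⇒ leading (phase φ = -6.8°).

PF = 0.993 (leading, φ = -6.8°)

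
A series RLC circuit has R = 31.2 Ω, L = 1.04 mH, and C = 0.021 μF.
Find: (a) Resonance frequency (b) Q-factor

Step 1 — Resonance condition Im(Z)=0 gives ω₀ = 1/√(LC).
Step 2 — ω₀ = 1/√(0.00104·2.1e-08) = 2.14e+05 rad/s.
Step 3 — f₀ = ω₀/(2π) = 3.406e+04 Hz.
Step 4 — Series Q: Q = ω₀L/R = 2.14e+05·0.00104/31.2 = 7.133.

(a) f₀ = 3.406e+04 Hz  (b) Q = 7.133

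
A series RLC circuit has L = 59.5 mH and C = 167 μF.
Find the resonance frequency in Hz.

Step 1 — Resonance condition Im(Z)=0 gives ω₀ = 1/√(LC).
Step 2 — ω₀ = 1/√(0.0595·0.000167) = 317.2 rad/s.
Step 3 — f₀ = ω₀/(2π) = 50.49 Hz.

f₀ = 50.49 Hz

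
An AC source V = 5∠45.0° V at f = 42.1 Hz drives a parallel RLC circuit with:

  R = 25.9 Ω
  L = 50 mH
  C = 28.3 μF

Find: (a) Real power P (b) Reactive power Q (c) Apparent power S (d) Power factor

Step 1 — Angular frequency: ω = 2π·f = 2π·42.1 = 264.5 rad/s.
Step 2 — Component impedances:
  R: Z = R = 25.9 Ω
  L: Z = jωL = j·264.5·0.05 = 0 + j13.23 Ω
  C: Z = 1/(jωC) = -j/(ω·C) = 0 - j133.6 Ω
Step 3 — Parallel combination: 1/Z_total = 1/R + 1/L + 1/C; Z_total = 6.297 + j11.11 Ω = 12.77∠60.5° Ω.
Step 4 — Source phasor: V = 5∠45.0° V = 3.536 + j3.536 V.
Step 5 — Current: I = V / Z = 0.3774 - j0.1043 A = 0.3915∠-15.5° A.
Step 6 — Complex power: S = V·I* = 0.9653 + j1.703 VA.
Step 7 — Real power: P = Re(S) = 0.9653 W.
Step 8 — Reactive power: Q = Im(S) = 1.703 VAR.
Step 9 — Apparent power: |S| = 1.958 VA.
Step 10 — Power factor: PF = P/|S| = 0.4931 (lagging).

(a) P = 0.9653 W  (b) Q = 1.703 VAR  (c) S = 1.958 VA  (d) PF = 0.4931 (lagging)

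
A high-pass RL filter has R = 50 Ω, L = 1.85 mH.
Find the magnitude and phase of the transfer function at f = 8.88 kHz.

Step 1 — Angular frequency: ω = 2π·8880 = 5.579e+04 rad/s.
Step 2 — Transfer function: H(jω) = jωL/(R + jωL).
Step 3 — Numerator jωL = j·103.2; denominator R + jωL = 50 + j103.2.
Step 4 — H = 0.8099 + j0.3923.
Step 5 — Magnitude: |H| = 0.9 (-0.9 dB); phase: φ = 25.8°.

|H| = 0.9 (-0.9 dB), φ = 25.8°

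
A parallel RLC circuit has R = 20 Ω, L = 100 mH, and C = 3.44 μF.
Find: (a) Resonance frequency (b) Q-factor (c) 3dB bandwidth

Step 1 — Resonance: ω₀ = 1/√(LC) = 1/√(0.1·3.44e-06) = 1705 rad/s.
Step 2 — f₀ = ω₀/(2π) = 271.4 Hz.
Step 3 — Parallel Q: Q = R/(ω₀L) = 20/(1705·0.1) = 0.1173.
Step 4 — Bandwidth: Δω = ω₀/Q = 1.453e+04 rad/s; BW = Δω/(2π) = 2313 Hz.

(a) f₀ = 271.4 Hz  (b) Q = 0.1173  (c) BW = 2313 Hz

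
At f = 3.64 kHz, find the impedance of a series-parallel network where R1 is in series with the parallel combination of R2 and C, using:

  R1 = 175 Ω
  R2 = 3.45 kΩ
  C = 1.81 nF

Step 1 — Angular frequency: ω = 2π·f = 2π·3640 = 2.287e+04 rad/s.
Step 2 — Component impedances:
  R1: Z = R = 175 Ω
  R2: Z = R = 3450 Ω
  C: Z = 1/(jωC) = -j/(ω·C) = 0 - j2.416e+04 Ω
Step 3 — Parallel branch: R2 || C = 1/(1/R2 + 1/C) = 3381 - j482.9 Ω.
Step 4 — Series with R1: Z_total = R1 + (R2 || C) = 3556 - j482.9 Ω = 3589∠-7.7° Ω.

Z = 3556 - j482.9 Ω = 3589∠-7.7° Ω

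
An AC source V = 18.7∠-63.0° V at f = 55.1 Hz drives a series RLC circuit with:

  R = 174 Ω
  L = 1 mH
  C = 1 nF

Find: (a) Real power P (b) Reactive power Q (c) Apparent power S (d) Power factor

Step 1 — Angular frequency: ω = 2π·f = 2π·55.1 = 346.2 rad/s.
Step 2 — Component impedances:
  R: Z = R = 174 Ω
  L: Z = jωL = j·346.2·0.001 = 0 + j0.3462 Ω
  C: Z = 1/(jωC) = -j/(ω·C) = 0 - j2.888e+06 Ω
Step 3 — Series combination: Z_total = R + L + C = 174 - j2.888e+06 Ω = 2.888e+06∠-90.0° Ω.
Step 4 — Source phasor: V = 18.7∠-63.0° V = 8.49 - j16.66 V.
Step 5 — Current: I = V / Z = 5.769e-06 + j2.939e-06 A = 6.474e-06∠27.0° A.
Step 6 — Complex power: S = V·I* = 7.293e-09 - j0.0001211 VA.
Step 7 — Real power: P = Re(S) = 7.293e-09 W.
Step 8 — Reactive power: Q = Im(S) = -0.0001211 VAR.
Step 9 — Apparent power: |S| = 0.0001211 VA.
Step 10 — Power factor: PF = P/|S| = 6.024e-05 (leading).

(a) P = 7.293e-09 W  (b) Q = -0.0001211 VAR  (c) S = 0.0001211 VA  (d) PF = 6.024e-05 (leading)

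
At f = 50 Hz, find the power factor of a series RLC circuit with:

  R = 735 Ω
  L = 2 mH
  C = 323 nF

Step 1 — Angular frequency: ω = 2π·f = 2π·50 = 314.2 rad/s.
Step 2 — Component impedances:
  R: Z = R = 735 Ω
  L: Z = jωL = j·314.2·0.002 = 0 + j0.6283 Ω
  C: Z = 1/(jωC) = -j/(ω·C) = 0 - j9855 Ω
Step 3 — Series combination: Z_total = R + L + C = 735 - j9854 Ω = 9882∠-85.7° Ω.
Step 4 — Power factor: PF = cos(φ) = Re(Z)/|Z| = 735/9882 = 0.07438.
Step 5 — Type: Im(Z) = -9854 ⇒ leading (phase φ = -85.7°).

PF = 0.07438 (leading, φ = -85.7°)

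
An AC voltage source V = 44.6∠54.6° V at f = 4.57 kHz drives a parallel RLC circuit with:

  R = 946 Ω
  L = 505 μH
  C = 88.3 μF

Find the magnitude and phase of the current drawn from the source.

Step 1 — Angular frequency: ω = 2π·f = 2π·4570 = 2.871e+04 rad/s.
Step 2 — Component impedances:
  R: Z = R = 946 Ω
  L: Z = jωL = j·2.871e+04·0.000505 = 0 + j14.5 Ω
  C: Z = 1/(jωC) = -j/(ω·C) = 0 - j0.3944 Ω
Step 3 — Parallel combination: 1/Z_total = 1/R + 1/L + 1/C; Z_total = 0.0001738 - j0.4054 Ω = 0.4054∠-90.0° Ω.
Step 4 — Source phasor: V = 44.6∠54.6° V = 25.84 + j36.35 V.
Step 5 — Ohm's law: I = V / Z_total = (25.84 + j36.35) / (0.0001738 - j0.4054) = -89.64 + j63.76 A.
Step 6 — Convert to polar: |I| = 110 A, ∠I = 144.6°.

I = 110∠144.6° A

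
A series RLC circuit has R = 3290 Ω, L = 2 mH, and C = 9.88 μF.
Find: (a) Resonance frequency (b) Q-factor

Step 1 — Resonance condition Im(Z)=0 gives ω₀ = 1/√(LC).
Step 2 — ω₀ = 1/√(0.002·9.88e-06) = 7114 rad/s.
Step 3 — f₀ = ω₀/(2π) = 1132 Hz.
Step 4 — Series Q: Q = ω₀L/R = 7114·0.002/3290 = 0.004325.

(a) f₀ = 1132 Hz  (b) Q = 0.004325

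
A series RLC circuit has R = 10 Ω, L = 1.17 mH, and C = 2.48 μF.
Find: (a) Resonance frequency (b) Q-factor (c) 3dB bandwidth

Step 1 — Resonance condition Im(Z)=0 gives ω₀ = 1/√(LC).
Step 2 — ω₀ = 1/√(0.00117·2.48e-06) = 1.856e+04 rad/s.
Step 3 — f₀ = ω₀/(2π) = 2955 Hz.
Step 4 — Series Q: Q = ω₀L/R = 1.856e+04·0.00117/10 = 2.172.
Step 5 — 3dB bandwidth: Δω = ω₀/Q = 8547 rad/s; BW = Δω/(2π) = 1360 Hz.

(a) f₀ = 2955 Hz  (b) Q = 2.172  (c) BW = 1360 Hz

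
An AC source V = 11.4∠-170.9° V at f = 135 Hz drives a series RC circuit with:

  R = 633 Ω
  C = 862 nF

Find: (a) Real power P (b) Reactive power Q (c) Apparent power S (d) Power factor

Step 1 — Angular frequency: ω = 2π·f = 2π·135 = 848.2 rad/s.
Step 2 — Component impedances:
  R: Z = R = 633 Ω
  C: Z = 1/(jωC) = -j/(ω·C) = 0 - j1368 Ω
Step 3 — Series combination: Z_total = R + C = 633 - j1368 Ω = 1507∠-65.2° Ω.
Step 4 — Source phasor: V = 11.4∠-170.9° V = -11.26 - j1.803 V.
Step 5 — Current: I = V / Z = -0.002052 - j0.007281 A = 0.007564∠-105.7° A.
Step 6 — Complex power: S = V·I* = 0.03622 - j0.07826 VA.
Step 7 — Real power: P = Re(S) = 0.03622 W.
Step 8 — Reactive power: Q = Im(S) = -0.07826 VAR.
Step 9 — Apparent power: |S| = 0.08623 VA.
Step 10 — Power factor: PF = P/|S| = 0.42 (leading).

(a) P = 0.03622 W  (b) Q = -0.07826 VAR  (c) S = 0.08623 VA  (d) PF = 0.42 (leading)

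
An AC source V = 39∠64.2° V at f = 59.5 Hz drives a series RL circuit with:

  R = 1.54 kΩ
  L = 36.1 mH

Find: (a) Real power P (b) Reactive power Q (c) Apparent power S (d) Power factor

Step 1 — Angular frequency: ω = 2π·f = 2π·59.5 = 373.8 rad/s.
Step 2 — Component impedances:
  R: Z = R = 1540 Ω
  L: Z = jωL = j·373.8·0.0361 = 0 + j13.5 Ω
Step 3 — Series combination: Z_total = R + L = 1540 + j13.5 Ω = 1540∠0.5° Ω.
Step 4 — Source phasor: V = 39∠64.2° V = 16.97 + j35.11 V.
Step 5 — Current: I = V / Z = 0.01122 + j0.0227 A = 0.02532∠63.7° A.
Step 6 — Complex power: S = V·I* = 0.9876 + j0.008655 VA.
Step 7 — Real power: P = Re(S) = 0.9876 W.
Step 8 — Reactive power: Q = Im(S) = 0.008655 VAR.
Step 9 — Apparent power: |S| = 0.9876 VA.
Step 10 — Power factor: PF = P/|S| = 1 (lagging).

(a) P = 0.9876 W  (b) Q = 0.008655 VAR  (c) S = 0.9876 VA  (d) PF = 1 (lagging)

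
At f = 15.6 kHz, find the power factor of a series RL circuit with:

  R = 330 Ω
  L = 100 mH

Step 1 — Angular frequency: ω = 2π·f = 2π·1.56e+04 = 9.802e+04 rad/s.
Step 2 — Component impedances:
  R: Z = R = 330 Ω
  L: Z = jωL = j·9.802e+04·0.1 = 0 + j9802 Ω
Step 3 — Series combination: Z_total = R + L = 330 + j9802 Ω = 9807∠88.1° Ω.
Step 4 — Power factor: PF = cos(φ) = Re(Z)/|Z| = 330/9807 = 0.03365.
Step 5 — Type: Im(Z) = 9802 ⇒ lagging (phase φ = 88.1°).

PF = 0.03365 (lagging, φ = 88.1°)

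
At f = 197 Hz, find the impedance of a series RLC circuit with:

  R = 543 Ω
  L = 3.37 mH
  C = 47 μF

Step 1 — Angular frequency: ω = 2π·f = 2π·197 = 1238 rad/s.
Step 2 — Component impedances:
  R: Z = R = 543 Ω
  L: Z = jωL = j·1238·0.00337 = 0 + j4.171 Ω
  C: Z = 1/(jωC) = -j/(ω·C) = 0 - j17.19 Ω
Step 3 — Series combination: Z_total = R + L + C = 543 - j13.02 Ω = 543.2∠-1.4° Ω.

Z = 543 - j13.02 Ω = 543.2∠-1.4° Ω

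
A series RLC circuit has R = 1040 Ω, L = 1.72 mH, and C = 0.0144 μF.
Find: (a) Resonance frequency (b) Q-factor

Step 1 — Resonance condition Im(Z)=0 gives ω₀ = 1/√(LC).
Step 2 — ω₀ = 1/√(0.00172·1.44e-08) = 2.009e+05 rad/s.
Step 3 — f₀ = ω₀/(2π) = 3.198e+04 Hz.
Step 4 — Series Q: Q = ω₀L/R = 2.009e+05·0.00172/1040 = 0.3323.

(a) f₀ = 3.198e+04 Hz  (b) Q = 0.3323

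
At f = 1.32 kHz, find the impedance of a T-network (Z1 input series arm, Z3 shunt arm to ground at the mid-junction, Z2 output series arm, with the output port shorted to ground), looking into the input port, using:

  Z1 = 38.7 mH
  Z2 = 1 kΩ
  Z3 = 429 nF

Step 1 — Angular frequency: ω = 2π·f = 2π·1320 = 8294 rad/s.
Step 2 — Component impedances:
  Z1: Z = jωL = j·8294·0.0387 = 0 + j321 Ω
  Z2: Z = R = 1000 Ω
  Z3: Z = 1/(jωC) = -j/(ω·C) = 0 - j281.1 Ω
Step 3 — With the output port shorted to ground, the output series arm Z2 runs from the junction to ground; the shunt arm Z3 also runs from the junction to ground. They appear in parallel: Z3 || Z2 = 73.21 - j260.5 Ω.
Step 4 — Series with input arm Z1: Z_in = Z1 + (Z3 || Z2) = 73.21 + j60.49 Ω = 94.97∠39.6° Ω.

Z = 73.21 + j60.49 Ω = 94.97∠39.6° Ω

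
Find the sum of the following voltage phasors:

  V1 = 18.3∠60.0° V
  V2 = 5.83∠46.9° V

Step 1 — Convert each phasor to rectangular form:
  V1 = 18.3·(cos(60.0°) + j·sin(60.0°)) = 9.15 + j15.85 V
  V2 = 5.83·(cos(46.9°) + j·sin(46.9°)) = 3.983 + j4.257 V
Step 2 — Sum components: V_total = 13.13 + j20.11 V.
Step 3 — Convert to polar: |V_total| = 24.01 V, ∠V_total = 56.8°.

V_total = 24.01∠56.8° V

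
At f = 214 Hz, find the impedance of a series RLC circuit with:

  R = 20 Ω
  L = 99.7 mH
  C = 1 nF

Step 1 — Angular frequency: ω = 2π·f = 2π·214 = 1345 rad/s.
Step 2 — Component impedances:
  R: Z = R = 20 Ω
  L: Z = jωL = j·1345·0.0997 = 0 + j134.1 Ω
  C: Z = 1/(jωC) = -j/(ω·C) = 0 - j7.437e+05 Ω
Step 3 — Series combination: Z_total = R + L + C = 20 - j7.436e+05 Ω = 7.436e+05∠-90.0° Ω.

Z = 20 - j7.436e+05 Ω = 7.436e+05∠-90.0° Ω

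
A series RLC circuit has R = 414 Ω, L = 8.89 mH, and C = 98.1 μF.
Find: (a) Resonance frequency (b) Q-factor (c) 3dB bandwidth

Step 1 — Resonance: ω₀ = 1/√(LC) = 1/√(0.00889·9.81e-05) = 1071 rad/s.
Step 2 — f₀ = ω₀/(2π) = 170.4 Hz.
Step 3 — Series Q: Q = ω₀L/R = 1071·0.00889/414 = 0.02299.
Step 4 — Bandwidth: Δω = ω₀/Q = 4.657e+04 rad/s; BW = Δω/(2π) = 7412 Hz.

(a) f₀ = 170.4 Hz  (b) Q = 0.02299  (c) BW = 7412 Hz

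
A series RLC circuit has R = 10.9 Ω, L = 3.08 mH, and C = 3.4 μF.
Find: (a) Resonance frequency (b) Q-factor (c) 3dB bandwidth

Step 1 — Resonance condition Im(Z)=0 gives ω₀ = 1/√(LC).
Step 2 — ω₀ = 1/√(0.00308·3.4e-06) = 9772 rad/s.
Step 3 — f₀ = ω₀/(2π) = 1555 Hz.
Step 4 — Series Q: Q = ω₀L/R = 9772·0.00308/10.9 = 2.761.
Step 5 — 3dB bandwidth: Δω = ω₀/Q = 3539 rad/s; BW = Δω/(2π) = 563.2 Hz.

(a) f₀ = 1555 Hz  (b) Q = 2.761  (c) BW = 563.2 Hz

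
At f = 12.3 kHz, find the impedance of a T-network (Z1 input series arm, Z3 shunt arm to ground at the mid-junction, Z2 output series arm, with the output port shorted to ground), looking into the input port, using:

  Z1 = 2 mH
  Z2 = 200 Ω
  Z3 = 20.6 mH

Step 1 — Angular frequency: ω = 2π·f = 2π·1.23e+04 = 7.728e+04 rad/s.
Step 2 — Component impedances:
  Z1: Z = jωL = j·7.728e+04·0.002 = 0 + j154.6 Ω
  Z2: Z = R = 200 Ω
  Z3: Z = jωL = j·7.728e+04·0.0206 = 0 + j1592 Ω
Step 3 — With the output port shorted to ground, the output series arm Z2 runs from the junction to ground; the shunt arm Z3 also runs from the junction to ground. They appear in parallel: Z3 || Z2 = 196.9 + j24.73 Ω.
Step 4 — Series with input arm Z1: Z_in = Z1 + (Z3 || Z2) = 196.9 + j179.3 Ω = 266.3∠42.3° Ω.

Z = 196.9 + j179.3 Ω = 266.3∠42.3° Ω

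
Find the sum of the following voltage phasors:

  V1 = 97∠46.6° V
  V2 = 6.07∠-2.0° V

Step 1 — Convert each phasor to rectangular form:
  V1 = 97·(cos(46.6°) + j·sin(46.6°)) = 66.65 + j70.48 V
  V2 = 6.07·(cos(-2.0°) + j·sin(-2.0°)) = 6.066 - j0.2118 V
Step 2 — Sum components: V_total = 72.71 + j70.27 V.
Step 3 — Convert to polar: |V_total| = 101.1 V, ∠V_total = 44.0°.

V_total = 101.1∠44.0° V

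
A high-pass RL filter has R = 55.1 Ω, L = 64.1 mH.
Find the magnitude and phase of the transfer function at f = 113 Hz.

Step 1 — Angular frequency: ω = 2π·113 = 710 rad/s.
Step 2 — Transfer function: H(jω) = jωL/(R + jωL).
Step 3 — Numerator jωL = j·45.51; denominator R + jωL = 55.1 + j45.51.
Step 4 — H = 0.4056 + j0.491.
Step 5 — Magnitude: |H| = 0.6368 (-3.9 dB); phase: φ = 50.4°.

|H| = 0.6368 (-3.9 dB), φ = 50.4°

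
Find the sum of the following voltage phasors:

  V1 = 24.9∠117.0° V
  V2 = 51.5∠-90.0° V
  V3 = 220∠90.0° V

Step 1 — Convert each phasor to rectangular form:
  V1 = 24.9·(cos(117.0°) + j·sin(117.0°)) = -11.3 + j22.19 V
  V2 = 51.5·(cos(-90.0°) + j·sin(-90.0°)) = 0 - j51.5 V
  V3 = 220·(cos(90.0°) + j·sin(90.0°)) = 0 + j220 V
Step 2 — Sum components: V_total = -11.3 + j190.7 V.
Step 3 — Convert to polar: |V_total| = 191 V, ∠V_total = 93.4°.

V_total = 191∠93.4° V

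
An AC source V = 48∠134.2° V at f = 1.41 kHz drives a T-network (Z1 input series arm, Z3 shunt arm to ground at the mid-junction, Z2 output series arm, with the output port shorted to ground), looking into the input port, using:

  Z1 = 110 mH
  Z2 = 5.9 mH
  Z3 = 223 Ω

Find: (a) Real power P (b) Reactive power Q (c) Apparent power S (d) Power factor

Step 1 — Angular frequency: ω = 2π·f = 2π·1410 = 8859 rad/s.
Step 2 — Component impedances:
  Z1: Z = jωL = j·8859·0.11 = 0 + j974.5 Ω
  Z2: Z = jωL = j·8859·0.0059 = 0 + j52.27 Ω
  Z3: Z = R = 223 Ω
Step 3 — With the output port shorted to ground, the output series arm Z2 runs from the junction to ground; the shunt arm Z3 also runs from the junction to ground. They appear in parallel: Z3 || Z2 = 11.61 + j49.55 Ω.
Step 4 — Series with input arm Z1: Z_in = Z1 + (Z3 || Z2) = 11.61 + j1024 Ω = 1024∠89.4° Ω.
Step 5 — Source phasor: V = 48∠134.2° V = -33.46 + j34.41 V.
Step 6 — Current: I = V / Z = 0.03323 + j0.03305 A = 0.04687∠44.8° A.
Step 7 — Complex power: S = V·I* = 0.02551 + j2.25 VA.
Step 8 — Real power: P = Re(S) = 0.02551 W.
Step 9 — Reactive power: Q = Im(S) = 2.25 VAR.
Step 10 — Apparent power: |S| = 2.25 VA.
Step 11 — Power factor: PF = P/|S| = 0.01134 (lagging).

(a) P = 0.02551 W  (b) Q = 2.25 VAR  (c) S = 2.25 VA  (d) PF = 0.01134 (lagging)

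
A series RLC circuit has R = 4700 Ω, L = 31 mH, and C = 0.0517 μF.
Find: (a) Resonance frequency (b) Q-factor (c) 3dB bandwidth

Step 1 — Resonance: ω₀ = 1/√(LC) = 1/√(0.031·5.17e-08) = 2.498e+04 rad/s.
Step 2 — f₀ = ω₀/(2π) = 3976 Hz.
Step 3 — Series Q: Q = ω₀L/R = 2.498e+04·0.031/4700 = 0.1648.
Step 4 — Bandwidth: Δω = ω₀/Q = 1.516e+05 rad/s; BW = Δω/(2π) = 2.413e+04 Hz.

(a) f₀ = 3976 Hz  (b) Q = 0.1648  (c) BW = 2.413e+04 Hz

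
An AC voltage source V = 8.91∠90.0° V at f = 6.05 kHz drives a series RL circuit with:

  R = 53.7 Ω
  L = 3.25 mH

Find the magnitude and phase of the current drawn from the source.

Step 1 — Angular frequency: ω = 2π·f = 2π·6050 = 3.801e+04 rad/s.
Step 2 — Component impedances:
  R: Z = R = 53.7 Ω
  L: Z = jωL = j·3.801e+04·0.00325 = 0 + j123.5 Ω
Step 3 — Series combination: Z_total = R + L = 53.7 + j123.5 Ω = 134.7∠66.5° Ω.
Step 4 — Source phasor: V = 8.91∠90.0° V = 0 + j8.91 V.
Step 5 — Ohm's law: I = V / Z_total = (0 + j8.91) / (53.7 + j123.5) = 0.06066 + j0.02637 A.
Step 6 — Convert to polar: |I| = 0.06614 A, ∠I = 23.5°.

I = 0.06614∠23.5° A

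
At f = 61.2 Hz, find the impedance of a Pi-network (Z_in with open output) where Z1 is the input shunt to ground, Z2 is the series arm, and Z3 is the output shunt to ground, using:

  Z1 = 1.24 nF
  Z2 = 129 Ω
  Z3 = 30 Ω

Step 1 — Angular frequency: ω = 2π·f = 2π·61.2 = 384.5 rad/s.
Step 2 — Component impedances:
  Z1: Z = 1/(jωC) = -j/(ω·C) = 0 - j2.097e+06 Ω
  Z2: Z = R = 129 Ω
  Z3: Z = R = 30 Ω
Step 3 — With open output, the series arm Z2 and the output shunt Z3 appear in series to ground: Z2 + Z3 = 159 Ω.
Step 4 — Parallel with input shunt Z1: Z_in = Z1 || (Z2 + Z3) = 159 - j0.01205 Ω = 159∠-0.0° Ω.

Z = 159 - j0.01205 Ω = 159∠-0.0° Ω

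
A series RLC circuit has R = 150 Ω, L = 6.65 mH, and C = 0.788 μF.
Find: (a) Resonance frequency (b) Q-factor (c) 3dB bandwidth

Step 1 — Resonance: ω₀ = 1/√(LC) = 1/√(0.00665·7.88e-07) = 1.381e+04 rad/s.
Step 2 — f₀ = ω₀/(2π) = 2199 Hz.
Step 3 — Series Q: Q = ω₀L/R = 1.381e+04·0.00665/150 = 0.6124.
Step 4 — Bandwidth: Δω = ω₀/Q = 2.256e+04 rad/s; BW = Δω/(2π) = 3590 Hz.

(a) f₀ = 2199 Hz  (b) Q = 0.6124  (c) BW = 3590 Hz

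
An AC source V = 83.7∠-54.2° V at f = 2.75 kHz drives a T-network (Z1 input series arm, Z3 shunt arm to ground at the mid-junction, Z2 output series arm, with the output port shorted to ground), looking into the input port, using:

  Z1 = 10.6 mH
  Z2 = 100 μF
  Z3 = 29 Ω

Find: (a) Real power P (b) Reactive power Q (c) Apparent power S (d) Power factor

Step 1 — Angular frequency: ω = 2π·f = 2π·2750 = 1.728e+04 rad/s.
Step 2 — Component impedances:
  Z1: Z = jωL = j·1.728e+04·0.0106 = 0 + j183.2 Ω
  Z2: Z = 1/(jωC) = -j/(ω·C) = 0 - j0.5787 Ω
  Z3: Z = R = 29 Ω
Step 3 — With the output port shorted to ground, the output series arm Z2 runs from the junction to ground; the shunt arm Z3 also runs from the junction to ground. They appear in parallel: Z3 || Z2 = 0.01155 - j0.5785 Ω.
Step 4 — Series with input arm Z1: Z_in = Z1 + (Z3 || Z2) = 0.01155 + j182.6 Ω = 182.6∠90.0° Ω.
Step 5 — Source phasor: V = 83.7∠-54.2° V = 48.96 - j67.89 V.
Step 6 — Current: I = V / Z = -0.3718 - j0.2682 A = 0.4584∠-144.2° A.
Step 7 — Complex power: S = V·I* = 0.002426 + j38.37 VA.
Step 8 — Real power: P = Re(S) = 0.002426 W.
Step 9 — Reactive power: Q = Im(S) = 38.37 VAR.
Step 10 — Apparent power: |S| = 38.37 VA.
Step 11 — Power factor: PF = P/|S| = 6.324e-05 (lagging).

(a) P = 0.002426 W  (b) Q = 38.37 VAR  (c) S = 38.37 VA  (d) PF = 6.324e-05 (lagging)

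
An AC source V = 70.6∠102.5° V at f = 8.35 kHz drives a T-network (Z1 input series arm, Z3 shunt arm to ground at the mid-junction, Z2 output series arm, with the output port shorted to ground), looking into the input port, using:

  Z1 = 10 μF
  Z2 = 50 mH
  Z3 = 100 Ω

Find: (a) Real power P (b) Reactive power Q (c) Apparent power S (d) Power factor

Step 1 — Angular frequency: ω = 2π·f = 2π·8350 = 5.246e+04 rad/s.
Step 2 — Component impedances:
  Z1: Z = 1/(jωC) = -j/(ω·C) = 0 - j1.906 Ω
  Z2: Z = jωL = j·5.246e+04·0.05 = 0 + j2623 Ω
  Z3: Z = R = 100 Ω
Step 3 — With the output port shorted to ground, the output series arm Z2 runs from the junction to ground; the shunt arm Z3 also runs from the junction to ground. They appear in parallel: Z3 || Z2 = 99.85 + j3.807 Ω.
Step 4 — Series with input arm Z1: Z_in = Z1 + (Z3 || Z2) = 99.85 + j1.901 Ω = 99.87∠1.1° Ω.
Step 5 — Source phasor: V = 70.6∠102.5° V = -15.28 + j68.93 V.
Step 6 — Current: I = V / Z = -0.1398 + j0.6929 A = 0.7069∠101.4° A.
Step 7 — Complex power: S = V·I* = 49.9 + j0.9497 VA.
Step 8 — Real power: P = Re(S) = 49.9 W.
Step 9 — Reactive power: Q = Im(S) = 0.9497 VAR.
Step 10 — Apparent power: |S| = 49.91 VA.
Step 11 — Power factor: PF = P/|S| = 0.9998 (lagging).

(a) P = 49.9 W  (b) Q = 0.9497 VAR  (c) S = 49.91 VA  (d) PF = 0.9998 (lagging)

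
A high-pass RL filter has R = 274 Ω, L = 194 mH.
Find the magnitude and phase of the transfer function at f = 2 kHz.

Step 1 — Angular frequency: ω = 2π·2000 = 1.257e+04 rad/s.
Step 2 — Transfer function: H(jω) = jωL/(R + jωL).
Step 3 — Numerator jωL = j·2438; denominator R + jωL = 274 + j2438.
Step 4 — H = 0.9875 + j0.111.
Step 5 — Magnitude: |H| = 0.9937 (-0.1 dB); phase: φ = 6.4°.

|H| = 0.9937 (-0.1 dB), φ = 6.4°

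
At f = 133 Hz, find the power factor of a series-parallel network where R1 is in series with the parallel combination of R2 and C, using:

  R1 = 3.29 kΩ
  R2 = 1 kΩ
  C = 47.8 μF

Step 1 — Angular frequency: ω = 2π·f = 2π·133 = 835.7 rad/s.
Step 2 — Component impedances:
  R1: Z = R = 3290 Ω
  R2: Z = R = 1000 Ω
  C: Z = 1/(jωC) = -j/(ω·C) = 0 - j25.03 Ω
Step 3 — Parallel branch: R2 || C = 1/(1/R2 + 1/C) = 0.6263 - j25.02 Ω.
Step 4 — Series with R1: Z_total = R1 + (R2 || C) = 3291 - j25.02 Ω = 3291∠-0.4° Ω.
Step 5 — Power factor: PF = cos(φ) = Re(Z)/|Z| = 3291/3291 = 1.
Step 6 — Type: Im(Z) = -25.02 ⇒ leading (phase φ = -0.4°).

PF = 1 (leading, φ = -0.4°)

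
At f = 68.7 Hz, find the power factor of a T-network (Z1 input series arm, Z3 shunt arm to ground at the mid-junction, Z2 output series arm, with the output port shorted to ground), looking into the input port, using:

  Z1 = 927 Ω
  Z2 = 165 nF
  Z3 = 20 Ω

Step 1 — Angular frequency: ω = 2π·f = 2π·68.7 = 431.7 rad/s.
Step 2 — Component impedances:
  Z1: Z = R = 927 Ω
  Z2: Z = 1/(jωC) = -j/(ω·C) = 0 - j1.404e+04 Ω
  Z3: Z = R = 20 Ω
Step 3 — With the output port shorted to ground, the output series arm Z2 runs from the junction to ground; the shunt arm Z3 also runs from the junction to ground. They appear in parallel: Z3 || Z2 = 20 - j0.02849 Ω.
Step 4 — Series with input arm Z1: Z_in = Z1 + (Z3 || Z2) = 947 - j0.02849 Ω = 947∠-0.0° Ω.
Step 5 — Power factor: PF = cos(φ) = Re(Z)/|Z| = 947/947 = 1.
Step 6 — Type: Im(Z) = -0.02849 ⇒ leading (phase φ = -0.0°).

PF = 1 (leading, φ = -0.0°)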